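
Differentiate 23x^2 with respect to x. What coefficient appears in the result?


We apply the power rule: d/dx [ax^n] = a*n * x^(n-1)
d/dx [23x^2]
= 23 * 2 * x^(2-1)
= 46x
The coefficient is 46

46


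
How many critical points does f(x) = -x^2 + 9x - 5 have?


Find where f'(x) = 0:
f'(x) = -2x + 9
Set f'(x) = 0:
-2x + 9 = 0
x = -9 / (-2) = 9/2
This is a linear equation in x, so there is exactly one solution.
Number of critical points: 1

1


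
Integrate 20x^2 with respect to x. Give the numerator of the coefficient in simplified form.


Apply the power rule for integration:
integral of ax^n dx = a/(n+1) * x^(n+1) + C
integral of 20x^2 dx
= 20/3 * x^3 + C
The coefficient in lowest terms is 20/3, and its numerator is 20

20


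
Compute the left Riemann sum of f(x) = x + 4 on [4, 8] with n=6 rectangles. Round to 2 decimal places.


Left Riemann sum uses left endpoints of each subinterval.
Interval: [4, 8], n = 6
dx = (8 - 4) / 6 = 2/3
Left endpoints: [4, 14/3, 16/3, 6, 20/3, 22/3]
f values: [8, 26/3, 28/3, 10, 32/3, 34/3]
Sum = dx * (sum of f values)
= 2/3 * 58
= 116/3 ≈ 38.67

38.67


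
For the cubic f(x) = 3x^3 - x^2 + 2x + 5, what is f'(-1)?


Differentiate f(x) = 3x^3 - x^2 + 2x + 5 term by term:
f'(x) = 9x^2 - 2x + 2
Substitute x = -1:
f'(-1) = 9 * (-1)^2 - 2 * (-1) + 2
= 9 + 2 + 2
= 13

13


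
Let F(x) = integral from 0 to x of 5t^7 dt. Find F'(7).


By the Fundamental Theorem of Calculus (Part 1):
If F(x) = integral from 0 to x of f(t) dt, then F'(x) = f(x)
Here f(t) = 5t^7
So F'(x) = 5x^7
Evaluate at x = 7:
F'(7) = 5 * 7^7
= 5 * 823543
= 4117715

4117715


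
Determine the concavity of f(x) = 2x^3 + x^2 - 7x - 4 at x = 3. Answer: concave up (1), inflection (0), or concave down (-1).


Concavity is determined by the sign of f''(x).
f(x) = 2x^3 + x^2 - 7x - 4
f'(x) = 6x^2 + 2x - 7
f''(x) = 12x + 2
f''(3) = 12 * 3 + 2
= 36 + 2
= 38
Since f''(3) > 0, the function is concave up (1)

1


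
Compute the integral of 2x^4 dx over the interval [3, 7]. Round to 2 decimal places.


Find the antiderivative of 2x^4:
F(x) = 2/5 * x^5
Apply the Fundamental Theorem of Calculus:
F(7) - F(3)
= 2/5 * 7^5 - 2/5 * 3^5
= 2/5 * (16807 - 243)
= 2/5 * 16564
= 33128/5 = 6625.60

6625.60


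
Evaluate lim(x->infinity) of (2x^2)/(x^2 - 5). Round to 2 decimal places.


For limits at infinity with equal-degree polynomials,
we compare leading coefficients.
Numerator leading term: 2x^2
Denominator leading term: x^2
Divide both by x^2:
lim = (2) / (1 - 5/x^2)
As x -> infinity, the 1/x and 1/x^2 terms vanish:
= 2/1 = 2 = 2.00

2.00


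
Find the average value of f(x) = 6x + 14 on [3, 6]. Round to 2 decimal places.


Average value = 1/(b-a) * integral from a to b of f(x) dx
First compute the integral of 6x + 14:
F(x) = 3x^2 + 14x
F(6) = 3 * 36 + 14 * 6 = 192
F(3) = 3 * 9 + 14 * 3 = 69
Integral = 192 - 69 = 123
Average = 123 / (6 - 3) = 123 / 3
= 41 = 41.00

41.00


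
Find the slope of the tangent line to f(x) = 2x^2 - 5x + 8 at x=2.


The slope of the tangent line equals f'(x) at the point.
f(x) = 2x^2 - 5x + 8
f'(x) = 4x - 5
At x = 2:
f'(2) = 4 * 2 - 5
= 8 - 5
= 3

3


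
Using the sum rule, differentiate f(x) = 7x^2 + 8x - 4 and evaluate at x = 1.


Differentiate term by term using power and sum rules:
f(x) = 7x^2 + 8x - 4
f'(x) = 14x + 8
Substitute x = 1:
f'(1) = 14 * 1 + 8
= 14 + 8
= 22

22


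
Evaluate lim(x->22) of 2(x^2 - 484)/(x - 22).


Direct substitution gives 0/0, so we factor the numerator.
Factor: 2(x^2 - 484) = 2 * (x - 22)(x + 22)
Cancel the common factor (x - 22):
2(x^2 - 484)/(x - 22) = 2 * (x + 22)
Now substitute x = 22:
= 2 * (22 + 22) = 88

88


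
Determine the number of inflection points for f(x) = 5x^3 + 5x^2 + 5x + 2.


Inflection points occur where f''(x) = 0 and concavity changes.
f(x) = 5x^3 + 5x^2 + 5x + 2
f'(x) = 15x^2 + 10x + 5
f''(x) = 30x + 10
Set f''(x) = 0:
30x + 10 = 0
x = -10 / 30 = -1/3
Since f''(x) is linear (degree 1), it changes sign at this point.
Therefore there is exactly 1 inflection point.

1


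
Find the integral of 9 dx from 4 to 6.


The integral of a constant k over [a, b] equals k * (b - a).
integral from 4 to 6 of 9 dx
= 9 * (6 - 4)
= 9 * 2
= 18

18


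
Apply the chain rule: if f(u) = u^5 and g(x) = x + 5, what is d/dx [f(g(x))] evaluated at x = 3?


Using the chain rule: (f(g(x)))' = f'(g(x)) * g'(x)
First, find g(3):
g(3) = 1 * 3 + 5 = 8
Next, f'(u) = 5u^4
And g'(x) = 1
So f'(g(3)) * g'(3)
= 5 * 8^4 * 1
= 5 * 4096 * 1
= 20480

20480


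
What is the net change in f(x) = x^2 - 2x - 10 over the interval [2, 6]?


Net change = f(b) - f(a)
f(x) = x^2 - 2x - 10
Compute f(6):
f(6) = 1 * 6^2 - 2 * 6 - 10
= 36 - 12 - 10
= 14
Compute f(2):
f(2) = 1 * 2^2 - 2 * 2 - 10
= 4 - 4 - 10
= -10
Net change = 14 - (-10) = 24

24


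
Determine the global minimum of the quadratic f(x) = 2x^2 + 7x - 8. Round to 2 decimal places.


For a quadratic f(x) = ax^2 + bx + c with a > 0, the minimum is at the vertex.
Vertex x-coordinate: x = -b/(2a)
x = -(7) / (2 * 2)
x = -7/4
Substitute back to find the minimum value:
f(-7/4) = 2 * (-7/4)^2 + 7 * (-7/4) - 8
= 49/8 - 49/4 - 8
= -113/8 ≈ -14.13

-14.13


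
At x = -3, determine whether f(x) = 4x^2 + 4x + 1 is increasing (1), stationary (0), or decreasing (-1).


Compute f'(x) to determine behavior:
f'(x) = 8x + 4
f'(-3) = 8 * (-3) + 4
= -24 + 4
= -20
Since f'(-3) < 0, the function is decreasing (-1)

-1


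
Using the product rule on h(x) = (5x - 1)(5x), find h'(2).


Let u(x) = 5x - 1 and v(x) = 5x
u'(x) = 5
v'(x) = 5
Product rule: h'(x) = u'(x)*v(x) + u(x)*v'(x)
= 5 * (5x) + (5x - 1) * 5
At x = 2:
u(2) = 5 * 2 - 1 = 9
v(2) = 5 * 2 + 0 = 10
h'(2) = 5 * 10 + 9 * 5
= 50 + 45
= 95

95


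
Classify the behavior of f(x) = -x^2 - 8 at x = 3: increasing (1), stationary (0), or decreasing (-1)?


Compute f'(x) to determine behavior:
f'(x) = -2x
f'(3) = -2 * 3 + 0
= -6 + 0
= -6
Since f'(3) < 0, the function is decreasing (-1)

-1


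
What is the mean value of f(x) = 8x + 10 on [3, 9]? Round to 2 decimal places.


Average value = 1/(b-a) * integral from a to b of f(x) dx
First compute the integral of 8x + 10:
F(x) = 4x^2 + 10x
F(9) = 4 * 81 + 10 * 9 = 414
F(3) = 4 * 9 + 10 * 3 = 66
Integral = 414 - 66 = 348
Average = 348 / (9 - 3) = 348 / 6
= 58 = 58.00

58.00


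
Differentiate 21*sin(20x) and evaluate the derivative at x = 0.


Apply the chain rule to differentiate 21*sin(20x):
d/dx [21*sin(20x)]
= 21 * cos(20x) * d/dx(20x)
= 21 * 20 * cos(20x)
= 420 * cos(20x)
Evaluate at x = 0:
= 420 * cos(0)
= 420 * 1
= 420

420


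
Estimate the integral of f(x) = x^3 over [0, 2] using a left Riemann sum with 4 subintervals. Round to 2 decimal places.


Left Riemann sum uses left endpoints of each subinterval.
Interval: [0, 2], n = 4
dx = (2 - 0) / 4 = 1/2
Left endpoints: [0, 1/2, 1, 3/2]
f values: [0, 1/8, 1, 27/8]
Sum = dx * (sum of f values)
= 1/2 * 9/2
= 9/4 = 2.25

2.25


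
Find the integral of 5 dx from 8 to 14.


The integral of a constant k over [a, b] equals k * (b - a).
integral from 8 to 14 of 5 dx
= 5 * (14 - 8)
= 5 * 6
= 30

30


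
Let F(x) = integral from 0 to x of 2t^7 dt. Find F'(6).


By the Fundamental Theorem of Calculus (Part 1):
If F(x) = integral from 0 to x of f(t) dt, then F'(x) = f(x)
Here f(t) = 2t^7
So F'(x) = 2x^7
Evaluate at x = 6:
F'(6) = 2 * 6^7
= 2 * 279936
= 559872

559872


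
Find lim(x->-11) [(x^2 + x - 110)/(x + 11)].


Direct substitution gives 0/0, so we factor the numerator.
Factor: (x^2 + x - 110) = (x + 11)(x - 10)
Cancel the common factor (x + 11):
(x^2 + x - 110)/(x + 11) = (x - 10)
Now substitute x = -11:
= (-11) - (10) = -21

-21


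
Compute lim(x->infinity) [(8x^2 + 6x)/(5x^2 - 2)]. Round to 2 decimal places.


For limits at infinity with equal-degree polynomials,
we compare leading coefficients.
Numerator leading term: 8x^2
Denominator leading term: 5x^2
Divide both by x^2:
lim = (8 + 6/x) / (5 - 2/x^2)
As x -> infinity, the 1/x and 1/x^2 terms vanish:
= 8/5 = 1.60

1.60


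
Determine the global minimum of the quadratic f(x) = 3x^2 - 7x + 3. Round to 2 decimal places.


For a quadratic f(x) = ax^2 + bx + c with a > 0, the minimum is at the vertex.
Vertex x-coordinate: x = -b/(2a)
x = -(-7) / (2 * 3)
x = 7/6
Substitute back to find the minimum value:
f(7/6) = 3 * (7/6)^2 - 7 * (7/6) + 3
= 49/12 - 49/6 + 3
= -13/12 ≈ -1.08

-1.08


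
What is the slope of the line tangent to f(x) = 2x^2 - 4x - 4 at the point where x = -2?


The slope of the tangent line equals f'(x) at the point.
f(x) = 2x^2 - 4x - 4
f'(x) = 4x - 4
At x = -2:
f'(-2) = 4 * (-2) - 4
= -8 - 4
= -12

-12


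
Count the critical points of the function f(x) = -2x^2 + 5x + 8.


Find where f'(x) = 0:
f'(x) = -4x + 5
Set f'(x) = 0:
-4x + 5 = 0
x = -5 / (-4) = 5/4
This is a linear equation in x, so there is exactly one solution.
Number of critical points: 1

1


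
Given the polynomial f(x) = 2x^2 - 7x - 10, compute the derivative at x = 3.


Differentiate term by term using power and sum rules:
f(x) = 2x^2 - 7x - 10
f'(x) = 4x - 7
Substitute x = 3:
f'(3) = 4 * 3 - 7
= 12 - 7
= 5

5


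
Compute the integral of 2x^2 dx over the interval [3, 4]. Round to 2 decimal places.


Find the antiderivative of 2x^2:
F(x) = 2/3 * x^3
Apply the Fundamental Theorem of Calculus:
F(4) - F(3)
= 2/3 * 4^3 - 2/3 * 3^3
= 2/3 * (64 - 27)
= 2/3 * 37
= 74/3 ≈ 24.67

24.67


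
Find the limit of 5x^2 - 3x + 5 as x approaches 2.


Since polynomials are continuous, we use direct substitution.
lim(x->2) of 5x^2 - 3x + 5
= 5 * 2^2 - 3 * 2 + 5
= 20 - 6 + 5
= 19

19


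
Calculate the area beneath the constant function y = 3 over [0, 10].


The area under a constant function y = 3 is a rectangle.
Width = 10 - 0 = 10
Height = 3
Area = width * height
= 10 * 3
= 30

30


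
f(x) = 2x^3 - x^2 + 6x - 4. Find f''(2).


First derivative:
f'(x) = 6x^2 - 2x + 6
Second derivative:
f''(x) = 12x - 2
Substitute x = 2:
f''(2) = 12 * 2 - 2
= 24 - 2
= 22

22


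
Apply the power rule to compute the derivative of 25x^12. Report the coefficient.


We apply the power rule: d/dx [ax^n] = a*n * x^(n-1)
d/dx [25x^12]
= 25 * 12 * x^(12-1)
= 300x^11
The coefficient is 300

300


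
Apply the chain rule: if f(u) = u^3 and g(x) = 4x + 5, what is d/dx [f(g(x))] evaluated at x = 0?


Using the chain rule: (f(g(x)))' = f'(g(x)) * g'(x)
First, find g(0):
g(0) = 4 * 0 + 5 = 5
Next, f'(u) = 3u^2
And g'(x) = 4
So f'(g(0)) * g'(0)
= 3 * 5^2 * 4
= 3 * 25 * 4
= 300

300


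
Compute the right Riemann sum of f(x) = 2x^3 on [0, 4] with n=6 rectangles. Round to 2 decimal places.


Right Riemann sum uses right endpoints of each subinterval.
Interval: [0, 4], n = 6
dx = (4 - 0) / 6 = 2/3
Right endpoints: [2/3, 4/3, 2, 8/3, 10/3, 4]
f values: [16/27, 128/27, 16, 1024/27, 2000/27, 128]
Sum = dx * (sum of f values)
= 2/3 * 784/3
= 1568/9 ≈ 174.22

174.22


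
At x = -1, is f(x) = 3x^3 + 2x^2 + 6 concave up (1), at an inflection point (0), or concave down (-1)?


Concavity is determined by the sign of f''(x).
f(x) = 3x^3 + 2x^2 + 6
f'(x) = 9x^2 + 4x
f''(x) = 18x + 4
f''(-1) = 18 * (-1) + 4
= -18 + 4
= -14
Since f''(-1) < 0, the function is concave down (-1)

-1


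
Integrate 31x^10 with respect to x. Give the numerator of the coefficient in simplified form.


Apply the power rule for integration:
integral of ax^n dx = a/(n+1) * x^(n+1) + C
integral of 31x^10 dx
= 31/11 * x^11 + C
The coefficient in lowest terms is 31/11, and its numerator is 31

31


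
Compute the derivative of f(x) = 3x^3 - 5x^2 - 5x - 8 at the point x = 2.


Differentiate f(x) = 3x^3 - 5x^2 - 5x - 8 term by term:
f'(x) = 9x^2 - 10x - 5
Substitute x = 2:
f'(2) = 9 * 2^2 - 10 * 2 - 5
= 36 - 20 - 5
= 11

11


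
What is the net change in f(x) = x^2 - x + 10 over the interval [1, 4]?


Net change = f(b) - f(a)
f(x) = x^2 - x + 10
Compute f(4):
f(4) = 1 * 4^2 - 1 * 4 + 10
= 16 - 4 + 10
= 22
Compute f(1):
f(1) = 1 * 1^2 - 1 * 1 + 10
= 1 - 1 + 10
= 10
Net change = 22 - 10 = 12

12


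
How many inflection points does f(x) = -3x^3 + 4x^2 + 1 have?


Inflection points occur where f''(x) = 0 and concavity changes.
f(x) = -3x^3 + 4x^2 + 1
f'(x) = -9x^2 + 8x
f''(x) = -18x + 8
Set f''(x) = 0:
-18x + 8 = 0
x = -8 / (-18) = 4/9
Since f''(x) is linear (degree 1), it changes sign at this point.
Therefore there is exactly 1 inflection point.

1


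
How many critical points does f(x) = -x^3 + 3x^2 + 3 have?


Find where f'(x) = 0:
f(x) = -x^3 + 3x^2 + 3
f'(x) = -3x^2 + 6x
This is a quadratic in x. Use the discriminant to count real roots.
Discriminant = (6)^2 - 4 * (-3) * 0
= 36 - 0
= 36
Since discriminant > 0, f'(x) = 0 has 2 real solutions.
Number of critical points: 2

2


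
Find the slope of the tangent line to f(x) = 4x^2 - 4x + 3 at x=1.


The slope of the tangent line equals f'(x) at the point.
f(x) = 4x^2 - 4x + 3
f'(x) = 8x - 4
At x = 1:
f'(1) = 8 * 1 - 4
= 8 - 4
= 4

4


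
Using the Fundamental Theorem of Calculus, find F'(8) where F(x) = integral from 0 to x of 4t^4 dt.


By the Fundamental Theorem of Calculus (Part 1):
If F(x) = integral from 0 to x of f(t) dt, then F'(x) = f(x)
Here f(t) = 4t^4
So F'(x) = 4x^4
Evaluate at x = 8:
F'(8) = 4 * 8^4
= 4 * 4096
= 16384

16384


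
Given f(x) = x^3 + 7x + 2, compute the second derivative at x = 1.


First derivative:
f'(x) = 3x^2 + 7
Second derivative:
f''(x) = 6x
Substitute x = 1:
f''(1) = 6 * 1 + 0
= 6 + 0
= 6

6


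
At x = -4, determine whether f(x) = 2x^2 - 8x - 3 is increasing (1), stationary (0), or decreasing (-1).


Compute f'(x) to determine behavior:
f'(x) = 4x - 8
f'(-4) = 4 * (-4) - 8
= -16 - 8
= -24
Since f'(-4) < 0, the function is decreasing (-1)

-1


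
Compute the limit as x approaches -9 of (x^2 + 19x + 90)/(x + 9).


Direct substitution gives 0/0, so we factor the numerator.
Factor: (x^2 + 19x + 90) = (x + 9)(x + 10)
Cancel the common factor (x + 9):
(x^2 + 19x + 90)/(x + 9) = (x + 10)
Now substitute x = -9:
= (-9) - (-10) = 1

1


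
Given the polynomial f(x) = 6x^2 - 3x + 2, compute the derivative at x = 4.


Differentiate term by term using power and sum rules:
f(x) = 6x^2 - 3x + 2
f'(x) = 12x - 3
Substitute x = 4:
f'(4) = 12 * 4 - 3
= 48 - 3
= 45

45


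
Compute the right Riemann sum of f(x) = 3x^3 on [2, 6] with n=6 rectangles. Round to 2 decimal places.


Right Riemann sum uses right endpoints of each subinterval.
Interval: [2, 6], n = 6
dx = (6 - 2) / 6 = 2/3
Right endpoints: [8/3, 10/3, 4, 14/3, 16/3, 6]
f values: [512/9, 1000/9, 192, 2744/9, 4096/9, 648]
Sum = dx * (sum of f values)
= 2/3 * 1768
= 3536/3 ≈ 1178.67

1178.67


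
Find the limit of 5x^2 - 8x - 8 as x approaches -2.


Since polynomials are continuous, we use direct substitution.
lim(x->-2) of 5x^2 - 8x - 8
= 5 * (-2)^2 - 8 * (-2) - 8
= 20 + 16 - 8
= 28

28


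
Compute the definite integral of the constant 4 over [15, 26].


The integral of a constant k over [a, b] equals k * (b - a).
integral from 15 to 26 of 4 dx
= 4 * (26 - 15)
= 4 * 11
= 44

44


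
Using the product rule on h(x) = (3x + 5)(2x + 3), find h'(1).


Let u(x) = 3x + 5 and v(x) = 2x + 3
u'(x) = 3
v'(x) = 2
Product rule: h'(x) = u'(x)*v(x) + u(x)*v'(x)
= 3 * (2x + 3) + (3x + 5) * 2
At x = 1:
u(1) = 3 * 1 + 5 = 8
v(1) = 2 * 1 + 3 = 5
h'(1) = 3 * 5 + 8 * 2
= 15 + 16
= 31

31


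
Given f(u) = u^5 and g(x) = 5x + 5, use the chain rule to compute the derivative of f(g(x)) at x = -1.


Using the chain rule: (f(g(x)))' = f'(g(x)) * g'(x)
First, find g(-1):
g(-1) = 5 * (-1) + 5 = 0
Next, f'(u) = 5u^4
And g'(x) = 5
So f'(g(-1)) * g'(-1)
= 5 * 0^4 * 5
= 5 * 0 * 5
= 0

0


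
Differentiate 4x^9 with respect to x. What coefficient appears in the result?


We apply the power rule: d/dx [ax^n] = a*n * x^(n-1)
d/dx [4x^9]
= 4 * 9 * x^(9-1)
= 36x^8
The coefficient is 36

36


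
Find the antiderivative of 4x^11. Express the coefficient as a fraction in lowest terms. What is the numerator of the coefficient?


Apply the power rule for integration:
integral of ax^n dx = a/(n+1) * x^(n+1) + C
integral of 4x^11 dx
= 4/12 * x^12 + C
= 1/3 * x^12 + C
The coefficient in lowest terms is 1/3, and its numerator is 1

1


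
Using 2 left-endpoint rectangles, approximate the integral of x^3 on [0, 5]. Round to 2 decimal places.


Left Riemann sum uses left endpoints of each subinterval.
Interval: [0, 5], n = 2
dx = (5 - 0) / 2 = 5/2
Left endpoints: [0, 5/2]
f values: [0, 125/8]
Sum = dx * (sum of f values)
= 5/2 * 125/8
= 625/16 ≈ 39.06

39.06


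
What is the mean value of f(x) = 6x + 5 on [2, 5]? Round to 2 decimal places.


Average value = 1/(b-a) * integral from a to b of f(x) dx
First compute the integral of 6x + 5:
F(x) = 3x^2 + 5x
F(5) = 3 * 25 + 5 * 5 = 100
F(2) = 3 * 4 + 5 * 2 = 22
Integral = 100 - 22 = 78
Average = 78 / (5 - 2) = 78 / 3
= 26 = 26.00

26.00


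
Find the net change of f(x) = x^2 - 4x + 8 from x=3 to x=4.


Net change = f(b) - f(a)
f(x) = x^2 - 4x + 8
Compute f(4):
f(4) = 1 * 4^2 - 4 * 4 + 8
= 16 - 16 + 8
= 8
Compute f(3):
f(3) = 1 * 3^2 - 4 * 3 + 8
= 9 - 12 + 8
= 5
Net change = 8 - 5 = 3

3


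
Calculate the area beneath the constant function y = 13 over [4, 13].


The area under a constant function y = 13 is a rectangle.
Width = 13 - 4 = 9
Height = 13
Area = width * height
= 9 * 13
= 117

117


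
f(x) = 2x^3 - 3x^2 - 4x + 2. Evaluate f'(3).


Differentiate f(x) = 2x^3 - 3x^2 - 4x + 2 term by term:
f'(x) = 6x^2 - 6x - 4
Substitute x = 3:
f'(3) = 6 * 3^2 - 6 * 3 - 4
= 54 - 18 - 4
= 32

32


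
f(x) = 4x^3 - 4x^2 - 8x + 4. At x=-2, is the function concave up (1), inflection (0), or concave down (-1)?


Concavity is determined by the sign of f''(x).
f(x) = 4x^3 - 4x^2 - 8x + 4
f'(x) = 12x^2 - 8x - 8
f''(x) = 24x - 8
f''(-2) = 24 * (-2) - 8
= -48 - 8
= -56
Since f''(-2) < 0, the function is concave down (-1)

-1


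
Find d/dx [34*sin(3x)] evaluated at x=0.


Apply the chain rule to differentiate 34*sin(3x):
d/dx [34*sin(3x)]
= 34 * cos(3x) * d/dx(3x)
= 34 * 3 * cos(3x)
= 102 * cos(3x)
Evaluate at x = 0:
= 102 * cos(0)
= 102 * 1
= 102

102


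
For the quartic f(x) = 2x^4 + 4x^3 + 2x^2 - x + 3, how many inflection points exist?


Inflection points occur where f''(x) = 0 and concavity changes.
f(x) = 2x^4 + 4x^3 + 2x^2 - x + 3
f'(x) = 8x^3 + 12x^2 + 4x - 1
f''(x) = 24x^2 + 24x + 4
This is a quadratic in x. Use the discriminant to count real roots.
Discriminant = (24)^2 - 4 * 24 * 4
= 576 - 384
= 192
Since discriminant > 0, f''(x) = 0 has 2 distinct real solutions.
A quadratic with two distinct real roots changes sign at each root, so concavity changes at both.
Number of inflection points: 2

2


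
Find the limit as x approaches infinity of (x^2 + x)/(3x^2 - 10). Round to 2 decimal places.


For limits at infinity with equal-degree polynomials,
we compare leading coefficients.
Numerator leading term: x^2
Denominator leading term: 3x^2
Divide both by x^2:
lim = (1 + 1/x) / (3 - 10/x^2)
As x -> infinity, the 1/x and 1/x^2 terms vanish:
= 1/3 ≈ 0.33

0.33


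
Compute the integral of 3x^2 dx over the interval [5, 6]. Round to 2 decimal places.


Find the antiderivative of 3x^2:
F(x) = 3/3 * x^3
Apply the Fundamental Theorem of Calculus:
F(6) - F(5)
= 3/3 * 6^3 - 3/3 * 5^3
= 3/3 * (216 - 125)
= 3/3 * 91
= 91 = 91.00

91.00


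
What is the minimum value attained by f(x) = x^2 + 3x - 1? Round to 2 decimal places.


For a quadratic f(x) = ax^2 + bx + c with a > 0, the minimum is at the vertex.
Vertex x-coordinate: x = -b/(2a)
x = -(3) / (2 * 1)
x = -3/2
Substitute back to find the minimum value:
f(-3/2) = 1 * (-3/2)^2 + 3 * (-3/2) - 1
= 9/4 - 9/2 - 1
= -13/4 = -3.25

-3.25


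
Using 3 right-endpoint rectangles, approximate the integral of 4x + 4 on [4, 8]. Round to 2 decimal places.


Right Riemann sum uses right endpoints of each subinterval.
Interval: [4, 8], n = 3
dx = (8 - 4) / 3 = 4/3
Right endpoints: [16/3, 20/3, 8]
f values: [76/3, 92/3, 36]
Sum = dx * (sum of f values)
= 4/3 * 92
= 368/3 ≈ 122.67

122.67


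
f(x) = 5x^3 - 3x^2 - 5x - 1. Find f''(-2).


First derivative:
f'(x) = 15x^2 - 6x - 5
Second derivative:
f''(x) = 30x - 6
Substitute x = -2:
f''(-2) = 30 * (-2) - 6
= -60 - 6
= -66

-66


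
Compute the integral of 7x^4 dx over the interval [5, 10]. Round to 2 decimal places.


Find the antiderivative of 7x^4:
F(x) = 7/5 * x^5
Apply the Fundamental Theorem of Calculus:
F(10) - F(5)
= 7/5 * 10^5 - 7/5 * 5^5
= 7/5 * (100000 - 3125)
= 7/5 * 96875
= 135625 = 135625.00

135625.00


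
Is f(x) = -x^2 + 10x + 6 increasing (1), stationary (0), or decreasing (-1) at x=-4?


Compute f'(x) to determine behavior:
f'(x) = -2x + 10
f'(-4) = -2 * (-4) + 10
= 8 + 10
= 18
Since f'(-4) > 0, the function is increasing (1)

1


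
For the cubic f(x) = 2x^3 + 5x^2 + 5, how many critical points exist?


Find where f'(x) = 0:
f(x) = 2x^3 + 5x^2 + 5
f'(x) = 6x^2 + 10x
This is a quadratic in x. Use the discriminant to count real roots.
Discriminant = (10)^2 - 4 * 6 * 0
= 100 - 0
= 100
Since discriminant > 0, f'(x) = 0 has 2 real solutions.
Number of critical points: 2

2


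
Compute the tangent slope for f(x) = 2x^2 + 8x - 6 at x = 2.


The slope of the tangent line equals f'(x) at the point.
f(x) = 2x^2 + 8x - 6
f'(x) = 4x + 8
At x = 2:
f'(2) = 4 * 2 + 8
= 8 + 8
= 16

16


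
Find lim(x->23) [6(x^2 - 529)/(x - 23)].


Direct substitution gives 0/0, so we factor the numerator.
Factor: 6(x^2 - 529) = 6 * (x - 23)(x + 23)
Cancel the common factor (x - 23):
6(x^2 - 529)/(x - 23) = 6 * (x + 23)
Now substitute x = 23:
= 6 * (23 + 23) = 276

276


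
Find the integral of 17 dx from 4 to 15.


The integral of a constant k over [a, b] equals k * (b - a).
integral from 4 to 15 of 17 dx
= 17 * (15 - 4)
= 17 * 11
= 187

187


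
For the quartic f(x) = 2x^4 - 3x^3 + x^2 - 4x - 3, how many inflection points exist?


Inflection points occur where f''(x) = 0 and concavity changes.
f(x) = 2x^4 - 3x^3 + x^2 - 4x - 3
f'(x) = 8x^3 - 9x^2 + 2x - 4
f''(x) = 24x^2 - 18x + 2
This is a quadratic in x. Use the discriminant to count real roots.
Discriminant = (-18)^2 - 4 * 24 * 2
= 324 - 192
= 132
Since discriminant > 0, f''(x) = 0 has 2 distinct real solutions.
A quadratic with two distinct real roots changes sign at each root, so concavity changes at both.
Number of inflection points: 2

2


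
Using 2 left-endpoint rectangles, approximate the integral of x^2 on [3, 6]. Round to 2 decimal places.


Left Riemann sum uses left endpoints of each subinterval.
Interval: [3, 6], n = 2
dx = (6 - 3) / 2 = 3/2
Left endpoints: [3, 9/2]
f values: [9, 81/4]
Sum = dx * (sum of f values)
= 3/2 * 117/4
= 351/8 ≈ 43.88

43.88


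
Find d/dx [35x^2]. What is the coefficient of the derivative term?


We apply the power rule: d/dx [ax^n] = a*n * x^(n-1)
d/dx [35x^2]
= 35 * 2 * x^(2-1)
= 70x
The coefficient is 70

70


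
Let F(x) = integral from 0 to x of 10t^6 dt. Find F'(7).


By the Fundamental Theorem of Calculus (Part 1):
If F(x) = integral from 0 to x of f(t) dt, then F'(x) = f(x)
Here f(t) = 10t^6
So F'(x) = 10x^6
Evaluate at x = 7:
F'(7) = 10 * 7^6
= 10 * 117649
= 1176490

1176490


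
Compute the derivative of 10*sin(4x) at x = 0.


Apply the chain rule to differentiate 10*sin(4x):
d/dx [10*sin(4x)]
= 10 * cos(4x) * d/dx(4x)
= 10 * 4 * cos(4x)
= 40 * cos(4x)
Evaluate at x = 0:
= 40 * cos(0)
= 40 * 1
= 40

40


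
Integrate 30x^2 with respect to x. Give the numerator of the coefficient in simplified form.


Apply the power rule for integration:
integral of ax^n dx = a/(n+1) * x^(n+1) + C
integral of 30x^2 dx
= 30/3 * x^3 + C
= 10 * x^3 + C
The coefficient in lowest terms is 10 = 10/1, so its numerator is 10

10


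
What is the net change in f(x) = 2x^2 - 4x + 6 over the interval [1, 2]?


Net change = f(b) - f(a)
f(x) = 2x^2 - 4x + 6
Compute f(2):
f(2) = 2 * 2^2 - 4 * 2 + 6
= 8 - 8 + 6
= 6
Compute f(1):
f(1) = 2 * 1^2 - 4 * 1 + 6
= 2 - 4 + 6
= 4
Net change = 6 - 4 = 2

2


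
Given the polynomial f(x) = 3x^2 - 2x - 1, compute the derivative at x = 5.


Differentiate term by term using power and sum rules:
f(x) = 3x^2 - 2x - 1
f'(x) = 6x - 2
Substitute x = 5:
f'(5) = 6 * 5 - 2
= 30 - 2
= 28

28


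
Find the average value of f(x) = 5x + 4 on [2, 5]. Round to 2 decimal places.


Average value = 1/(b-a) * integral from a to b of f(x) dx
First compute the integral of 5x + 4:
F(x) = (5/2)x^2 + 4x
F(5) = 5/2 * 25 + 4 * 5 = 165/2
F(2) = 5/2 * 4 + 4 * 2 = 18
Integral = 165/2 - 18 = 129/2
Average = (129/2) / (5 - 2) = (129/2) / 3
= 43/2 = 21.50

21.50


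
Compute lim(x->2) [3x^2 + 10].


Since polynomials are continuous, we use direct substitution.
lim(x->2) of 3x^2 + 10
= 3 * 2^2 + 0 * 2 + 10
= 12 + 0 + 10
= 22

22


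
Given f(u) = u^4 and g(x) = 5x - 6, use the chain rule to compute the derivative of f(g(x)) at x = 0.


Using the chain rule: (f(g(x)))' = f'(g(x)) * g'(x)
First, find g(0):
g(0) = 5 * 0 - 6 = -6
Next, f'(u) = 4u^3
And g'(x) = 5
So f'(g(0)) * g'(0)
= 4 * (-6)^3 * 5
= 4 * (-216) * 5
= -4320

-4320


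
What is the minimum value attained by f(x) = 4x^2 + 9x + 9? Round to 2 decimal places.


For a quadratic f(x) = ax^2 + bx + c with a > 0, the minimum is at the vertex.
Vertex x-coordinate: x = -b/(2a)
x = -(9) / (2 * 4)
x = -9/8
Substitute back to find the minimum value:
f(-9/8) = 4 * (-9/8)^2 + 9 * (-9/8) + 9
= 81/16 - 81/8 + 9
= 63/16 ≈ 3.94

3.94


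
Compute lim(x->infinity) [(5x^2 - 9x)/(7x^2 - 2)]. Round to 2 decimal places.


For limits at infinity with equal-degree polynomials,
we compare leading coefficients.
Numerator leading term: 5x^2
Denominator leading term: 7x^2
Divide both by x^2:
lim = (5 - 9/x) / (7 - 2/x^2)
As x -> infinity, the 1/x and 1/x^2 terms vanish:
= 5/7 ≈ 0.71

0.71


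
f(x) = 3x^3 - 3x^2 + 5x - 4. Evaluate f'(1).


Differentiate f(x) = 3x^3 - 3x^2 + 5x - 4 term by term:
f'(x) = 9x^2 - 6x + 5
Substitute x = 1:
f'(1) = 9 * 1^2 - 6 * 1 + 5
= 9 - 6 + 5
= 8

8


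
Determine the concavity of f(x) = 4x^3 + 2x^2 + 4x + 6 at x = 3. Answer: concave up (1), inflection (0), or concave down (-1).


Concavity is determined by the sign of f''(x).
f(x) = 4x^3 + 2x^2 + 4x + 6
f'(x) = 12x^2 + 4x + 4
f''(x) = 24x + 4
f''(3) = 24 * 3 + 4
= 72 + 4
= 76
Since f''(3) > 0, the function is concave up (1)

1


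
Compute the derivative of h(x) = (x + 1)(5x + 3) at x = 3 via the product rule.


Let u(x) = x + 1 and v(x) = 5x + 3
u'(x) = 1
v'(x) = 5
Product rule: h'(x) = u'(x)*v(x) + u(x)*v'(x)
= 1 * (5x + 3) + (x + 1) * 5
At x = 3:
u(3) = 1 * 3 + 1 = 4
v(3) = 5 * 3 + 3 = 18
h'(3) = 1 * 18 + 4 * 5
= 18 + 20
= 38

38


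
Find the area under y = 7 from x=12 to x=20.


The area under a constant function y = 7 is a rectangle.
Width = 20 - 12 = 8
Height = 7
Area = width * height
= 8 * 7
= 56

56


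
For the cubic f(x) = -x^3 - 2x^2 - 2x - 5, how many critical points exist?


Find where f'(x) = 0:
f(x) = -x^3 - 2x^2 - 2x - 5
f'(x) = -3x^2 - 4x - 2
This is a quadratic in x. Use the discriminant to count real roots.
Discriminant = (-4)^2 - 4 * (-3) * (-2)
= 16 - 24
= -8
Since discriminant < 0, f'(x) = 0 has no real solutions.
Number of critical points: 0

0


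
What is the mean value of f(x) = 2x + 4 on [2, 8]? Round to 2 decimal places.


Average value = 1/(b-a) * integral from a to b of f(x) dx
First compute the integral of 2x + 4:
F(x) = x^2 + 4x
F(8) = 1 * 64 + 4 * 8 = 96
F(2) = 1 * 4 + 4 * 2 = 12
Integral = 96 - 12 = 84
Average = 84 / (8 - 2) = 84 / 6
= 14 = 14.00

14.00


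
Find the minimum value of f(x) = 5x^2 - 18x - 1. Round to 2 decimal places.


For a quadratic f(x) = ax^2 + bx + c with a > 0, the minimum is at the vertex.
Vertex x-coordinate: x = -b/(2a)
x = -(-18) / (2 * 5)
x = 18/10 = 9/5
Substitute back to find the minimum value:
f(9/5) = 5 * (9/5)^2 - 18 * (9/5) - 1
= 81/5 - 162/5 - 1
= -86/5 = -17.20

-17.20


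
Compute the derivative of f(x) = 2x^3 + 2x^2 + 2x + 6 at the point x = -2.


Differentiate f(x) = 2x^3 + 2x^2 + 2x + 6 term by term:
f'(x) = 6x^2 + 4x + 2
Substitute x = -2:
f'(-2) = 6 * (-2)^2 + 4 * (-2) + 2
= 24 - 8 + 2
= 18

18


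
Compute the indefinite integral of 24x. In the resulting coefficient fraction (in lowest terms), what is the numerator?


Apply the power rule for integration:
integral of ax^n dx = a/(n+1) * x^(n+1) + C
integral of 24x dx
= 24/2 * x^2 + C
= 12 * x^2 + C
The coefficient in lowest terms is 12 = 12/1, so its numerator is 12

12


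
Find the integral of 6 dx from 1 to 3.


The integral of a constant k over [a, b] equals k * (b - a).
integral from 1 to 3 of 6 dx
= 6 * (3 - 1)
= 6 * 2
= 12

12


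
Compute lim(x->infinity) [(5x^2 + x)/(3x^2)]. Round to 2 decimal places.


For limits at infinity with equal-degree polynomials,
we compare leading coefficients.
Numerator leading term: 5x^2
Denominator leading term: 3x^2
Divide both by x^2:
lim = (5 + 1/x) / (3)
As x -> infinity, the 1/x and 1/x^2 terms vanish:
= 5/3 ≈ 1.67

1.67


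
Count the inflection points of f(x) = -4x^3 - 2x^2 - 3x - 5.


Inflection points occur where f''(x) = 0 and concavity changes.
f(x) = -4x^3 - 2x^2 - 3x - 5
f'(x) = -12x^2 - 4x - 3
f''(x) = -24x - 4
Set f''(x) = 0:
-24x - 4 = 0
x = 4 / (-24) = -1/6
Since f''(x) is linear (degree 1), it changes sign at this point.
Therefore there is exactly 1 inflection point.

1


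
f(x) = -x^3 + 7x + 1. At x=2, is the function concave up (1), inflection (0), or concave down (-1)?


Concavity is determined by the sign of f''(x).
f(x) = -x^3 + 7x + 1
f'(x) = -3x^2 + 7
f''(x) = -6x
f''(2) = -6 * 2 + 0
= -12 + 0
= -12
Since f''(2) < 0, the function is concave down (-1)

-1


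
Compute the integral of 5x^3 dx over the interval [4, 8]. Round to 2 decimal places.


Find the antiderivative of 5x^3:
F(x) = 5/4 * x^4
Apply the Fundamental Theorem of Calculus:
F(8) - F(4)
= 5/4 * 8^4 - 5/4 * 4^4
= 5/4 * (4096 - 256)
= 5/4 * 3840
= 4800 = 4800.00

4800.00


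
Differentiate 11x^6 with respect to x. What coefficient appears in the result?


We apply the power rule: d/dx [ax^n] = a*n * x^(n-1)
d/dx [11x^6]
= 11 * 6 * x^(6-1)
= 66x^5
The coefficient is 66

66


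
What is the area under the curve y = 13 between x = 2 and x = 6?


The area under a constant function y = 13 is a rectangle.
Width = 6 - 2 = 4
Height = 13
Area = width * height
= 4 * 13
= 52

52


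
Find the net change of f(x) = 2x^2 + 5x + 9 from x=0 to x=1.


Net change = f(b) - f(a)
f(x) = 2x^2 + 5x + 9
Compute f(1):
f(1) = 2 * 1^2 + 5 * 1 + 9
= 2 + 5 + 9
= 16
Compute f(0):
f(0) = 2 * 0^2 + 5 * 0 + 9
= 0 + 0 + 9
= 9
Net change = 16 - 9 = 7

7


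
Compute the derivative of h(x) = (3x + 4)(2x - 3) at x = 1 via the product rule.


Let u(x) = 3x + 4 and v(x) = 2x - 3
u'(x) = 3
v'(x) = 2
Product rule: h'(x) = u'(x)*v(x) + u(x)*v'(x)
= 3 * (2x - 3) + (3x + 4) * 2
At x = 1:
u(1) = 3 * 1 + 4 = 7
v(1) = 2 * 1 - 3 = -1
h'(1) = 3 * (-1) + 7 * 2
= -3 + 14
= 11

11


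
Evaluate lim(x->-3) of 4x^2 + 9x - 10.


Since polynomials are continuous, we use direct substitution.
lim(x->-3) of 4x^2 + 9x - 10
= 4 * (-3)^2 + 9 * (-3) - 10
= 36 - 27 - 10
= -1

-1


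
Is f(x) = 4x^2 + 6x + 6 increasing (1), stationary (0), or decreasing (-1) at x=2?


Compute f'(x) to determine behavior:
f'(x) = 8x + 6
f'(2) = 8 * 2 + 6
= 16 + 6
= 22
Since f'(2) > 0, the function is increasing (1)

1


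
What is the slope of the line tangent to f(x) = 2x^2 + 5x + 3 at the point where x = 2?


The slope of the tangent line equals f'(x) at the point.
f(x) = 2x^2 + 5x + 3
f'(x) = 4x + 5
At x = 2:
f'(2) = 4 * 2 + 5
= 8 + 5
= 13

13


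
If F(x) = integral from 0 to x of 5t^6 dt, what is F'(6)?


By the Fundamental Theorem of Calculus (Part 1):
If F(x) = integral from 0 to x of f(t) dt, then F'(x) = f(x)
Here f(t) = 5t^6
So F'(x) = 5x^6
Evaluate at x = 6:
F'(6) = 5 * 6^6
= 5 * 46656
= 233280

233280


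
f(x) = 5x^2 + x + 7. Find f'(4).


Differentiate term by term using power and sum rules:
f(x) = 5x^2 + x + 7
f'(x) = 10x + 1
Substitute x = 4:
f'(4) = 10 * 4 + 1
= 40 + 1
= 41

41


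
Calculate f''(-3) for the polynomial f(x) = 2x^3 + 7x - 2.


First derivative:
f'(x) = 6x^2 + 7
Second derivative:
f''(x) = 12x
Substitute x = -3:
f''(-3) = 12 * (-3) + 0
= -36 + 0
= -36

-36


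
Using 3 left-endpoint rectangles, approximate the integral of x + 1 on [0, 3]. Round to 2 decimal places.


Left Riemann sum uses left endpoints of each subinterval.
Interval: [0, 3], n = 3
dx = (3 - 0) / 3 = 1
Left endpoints: [0, 1, 2]
f values: [1, 2, 3]
Sum = dx * (sum of f values)
= 1 * 6
= 6 = 6.00

6.00


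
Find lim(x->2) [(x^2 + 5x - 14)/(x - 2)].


Direct substitution gives 0/0, so we factor the numerator.
Factor: (x^2 + 5x - 14) = (x - 2)(x + 7)
Cancel the common factor (x - 2):
(x^2 + 5x - 14)/(x - 2) = (x + 7)
Now substitute x = 2:
= (2) - (-7) = 9

9


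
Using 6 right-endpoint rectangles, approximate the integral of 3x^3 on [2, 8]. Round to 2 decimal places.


Right Riemann sum uses right endpoints of each subinterval.
Interval: [2, 8], n = 6
dx = (8 - 2) / 6 = 1
Right endpoints: [3, 4, 5, 6, 7, 8]
f values: [81, 192, 375, 648, 1029, 1536]
Sum = dx * (sum of f values)
= 1 * 3861
= 3861 = 3861.00

3861.00


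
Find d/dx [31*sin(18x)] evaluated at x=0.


Apply the chain rule to differentiate 31*sin(18x):
d/dx [31*sin(18x)]
= 31 * cos(18x) * d/dx(18x)
= 31 * 18 * cos(18x)
= 558 * cos(18x)
Evaluate at x = 0:
= 558 * cos(0)
= 558 * 1
= 558

558


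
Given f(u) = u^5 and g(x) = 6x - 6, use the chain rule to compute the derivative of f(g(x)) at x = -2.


Using the chain rule: (f(g(x)))' = f'(g(x)) * g'(x)
First, find g(-2):
g(-2) = 6 * (-2) - 6 = -18
Next, f'(u) = 5u^4
And g'(x) = 6
So f'(g(-2)) * g'(-2)
= 5 * (-18)^4 * 6
= 5 * 104976 * 6
= 3149280

3149280


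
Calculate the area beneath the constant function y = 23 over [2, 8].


The area under a constant function y = 23 is a rectangle.
Width = 8 - 2 = 6
Height = 23
Area = width * height
= 6 * 23
= 138

138


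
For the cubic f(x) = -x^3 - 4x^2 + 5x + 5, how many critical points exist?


Find where f'(x) = 0:
f(x) = -x^3 - 4x^2 + 5x + 5
f'(x) = -3x^2 - 8x + 5
This is a quadratic in x. Use the discriminant to count real roots.
Discriminant = (-8)^2 - 4 * (-3) * 5
= 64 - (-60)
= 124
Since discriminant > 0, f'(x) = 0 has 2 real solutions.
Number of critical points: 2

2


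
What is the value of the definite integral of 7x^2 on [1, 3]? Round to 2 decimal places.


Find the antiderivative of 7x^2:
F(x) = 7/3 * x^3
Apply the Fundamental Theorem of Calculus:
F(3) - F(1)
= 7/3 * 3^3 - 7/3 * 1^3
= 7/3 * (27 - 1)
= 7/3 * 26
= 182/3 ≈ 60.67

60.67


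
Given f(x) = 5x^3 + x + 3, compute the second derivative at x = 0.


First derivative:
f'(x) = 15x^2 + 1
Second derivative:
f''(x) = 30x
Substitute x = 0:
f''(0) = 30 * 0 + 0
= 0 + 0
= 0

0


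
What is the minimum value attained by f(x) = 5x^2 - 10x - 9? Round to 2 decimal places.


For a quadratic f(x) = ax^2 + bx + c with a > 0, the minimum is at the vertex.
Vertex x-coordinate: x = -b/(2a)
x = -(-10) / (2 * 5)
x = 10/10 = 1
Substitute back to find the minimum value:
f(1) = 5 * 1^2 - 10 * 1 - 9
= 5 - 10 - 9
= -14 = -14.00

-14.00


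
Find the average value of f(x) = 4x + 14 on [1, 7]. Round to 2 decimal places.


Average value = 1/(b-a) * integral from a to b of f(x) dx
First compute the integral of 4x + 14:
F(x) = 2x^2 + 14x
F(7) = 2 * 49 + 14 * 7 = 196
F(1) = 2 * 1 + 14 * 1 = 16
Integral = 196 - 16 = 180
Average = 180 / (7 - 1) = 180 / 6
= 30 = 30.00

30.00


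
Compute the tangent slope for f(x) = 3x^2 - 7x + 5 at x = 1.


The slope of the tangent line equals f'(x) at the point.
f(x) = 3x^2 - 7x + 5
f'(x) = 6x - 7
At x = 1:
f'(1) = 6 * 1 - 7
= 6 - 7
= -1

-1


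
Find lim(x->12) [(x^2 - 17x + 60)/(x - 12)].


Direct substitution gives 0/0, so we factor the numerator.
Factor: (x^2 - 17x + 60) = (x - 12)(x - 5)
Cancel the common factor (x - 12):
(x^2 - 17x + 60)/(x - 12) = (x - 5)
Now substitute x = 12:
= (12) - (5) = 7

7


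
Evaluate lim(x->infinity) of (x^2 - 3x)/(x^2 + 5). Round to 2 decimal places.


For limits at infinity with equal-degree polynomials,
we compare leading coefficients.
Numerator leading term: x^2
Denominator leading term: x^2
Divide both by x^2:
lim = (1 - 3/x) / (1 + 5/x^2)
As x -> infinity, the 1/x and 1/x^2 terms vanish:
= 1/1 = 1 = 1.00

1.00


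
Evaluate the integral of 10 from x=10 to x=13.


The integral of a constant k over [a, b] equals k * (b - a).
integral from 10 to 13 of 10 dx
= 10 * (13 - 10)
= 10 * 3
= 30

30


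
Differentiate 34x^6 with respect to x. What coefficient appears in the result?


We apply the power rule: d/dx [ax^n] = a*n * x^(n-1)
d/dx [34x^6]
= 34 * 6 * x^(6-1)
= 204x^5
The coefficient is 204

204


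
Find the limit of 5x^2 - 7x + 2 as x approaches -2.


Since polynomials are continuous, we use direct substitution.
lim(x->-2) of 5x^2 - 7x + 2
= 5 * (-2)^2 - 7 * (-2) + 2
= 20 + 14 + 2
= 36

36


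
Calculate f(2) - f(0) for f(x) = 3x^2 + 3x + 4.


Net change = f(b) - f(a)
f(x) = 3x^2 + 3x + 4
Compute f(2):
f(2) = 3 * 2^2 + 3 * 2 + 4
= 12 + 6 + 4
= 22
Compute f(0):
f(0) = 3 * 0^2 + 3 * 0 + 4
= 0 + 0 + 4
= 4
Net change = 22 - 4 = 18

18


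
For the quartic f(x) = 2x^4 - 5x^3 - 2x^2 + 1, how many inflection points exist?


Inflection points occur where f''(x) = 0 and concavity changes.
f(x) = 2x^4 - 5x^3 - 2x^2 + 1
f'(x) = 8x^3 - 15x^2 - 4x
f''(x) = 24x^2 - 30x - 4
This is a quadratic in x. Use the discriminant to count real roots.
Discriminant = (-30)^2 - 4 * 24 * (-4)
= 900 - (-384)
= 1284
Since discriminant > 0, f''(x) = 0 has 2 distinct real solutions.
A quadratic with two distinct real roots changes sign at each root, so concavity changes at both.
Number of inflection points: 2

2


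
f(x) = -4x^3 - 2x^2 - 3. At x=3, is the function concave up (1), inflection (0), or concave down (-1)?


Concavity is determined by the sign of f''(x).
f(x) = -4x^3 - 2x^2 - 3
f'(x) = -12x^2 - 4x
f''(x) = -24x - 4
f''(3) = -24 * 3 - 4
= -72 - 4
= -76
Since f''(3) < 0, the function is concave down (-1)

-1


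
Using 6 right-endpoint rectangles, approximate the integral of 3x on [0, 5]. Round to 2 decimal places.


Right Riemann sum uses right endpoints of each subinterval.
Interval: [0, 5], n = 6
dx = (5 - 0) / 6 = 5/6
Right endpoints: [5/6, 5/3, 5/2, 10/3, 25/6, 5]
f values: [5/2, 5, 15/2, 10, 25/2, 15]
Sum = dx * (sum of f values)
= 5/6 * 105/2
= 175/4 = 43.75

43.75


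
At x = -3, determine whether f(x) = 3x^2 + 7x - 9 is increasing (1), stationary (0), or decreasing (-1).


Compute f'(x) to determine behavior:
f'(x) = 6x + 7
f'(-3) = 6 * (-3) + 7
= -18 + 7
= -11
Since f'(-3) < 0, the function is decreasing (-1)

-1


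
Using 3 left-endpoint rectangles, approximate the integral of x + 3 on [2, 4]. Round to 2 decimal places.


Left Riemann sum uses left endpoints of each subinterval.
Interval: [2, 4], n = 3
dx = (4 - 2) / 3 = 2/3
Left endpoints: [2, 8/3, 10/3]
f values: [5, 17/3, 19/3]
Sum = dx * (sum of f values)
= 2/3 * 17
= 34/3 ≈ 11.33

11.33


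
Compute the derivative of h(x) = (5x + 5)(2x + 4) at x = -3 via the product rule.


Let u(x) = 5x + 5 and v(x) = 2x + 4
u'(x) = 5
v'(x) = 2
Product rule: h'(x) = u'(x)*v(x) + u(x)*v'(x)
= 5 * (2x + 4) + (5x + 5) * 2
At x = -3:
u(-3) = 5 * (-3) + 5 = -10
v(-3) = 2 * (-3) + 4 = -2
h'(-3) = 5 * (-2) + (-10) * 2
= -10 - 20
= -30

-30


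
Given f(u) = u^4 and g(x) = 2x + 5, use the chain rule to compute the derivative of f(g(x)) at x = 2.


Using the chain rule: (f(g(x)))' = f'(g(x)) * g'(x)
First, find g(2):
g(2) = 2 * 2 + 5 = 9
Next, f'(u) = 4u^3
And g'(x) = 2
So f'(g(2)) * g'(2)
= 4 * 9^3 * 2
= 4 * 729 * 2
= 5832

5832


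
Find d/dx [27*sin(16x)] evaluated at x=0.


Apply the chain rule to differentiate 27*sin(16x):
d/dx [27*sin(16x)]
= 27 * cos(16x) * d/dx(16x)
= 27 * 16 * cos(16x)
= 432 * cos(16x)
Evaluate at x = 0:
= 432 * cos(0)
= 432 * 1
= 432

432
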